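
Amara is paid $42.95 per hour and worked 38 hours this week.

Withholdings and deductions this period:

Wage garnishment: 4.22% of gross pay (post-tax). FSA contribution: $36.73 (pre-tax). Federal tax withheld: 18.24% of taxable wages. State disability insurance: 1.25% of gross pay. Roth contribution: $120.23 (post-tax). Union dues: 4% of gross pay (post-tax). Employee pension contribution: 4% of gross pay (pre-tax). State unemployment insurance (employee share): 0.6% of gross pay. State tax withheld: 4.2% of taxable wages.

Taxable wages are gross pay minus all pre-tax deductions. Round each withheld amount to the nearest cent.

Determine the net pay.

$902.17

Gross pay: 38 × $42.95 = $1,632.10
FSA contribution: $36.73
Employee pension contribution: $1,632.10 × 0.04 = $65.28
Pre-tax total = $36.73 + $65.28 = $102.01
Taxable wages = $1,632.10 − $102.01 = $1,530.09
Federal tax withheld: $1,530.09 × 0.1824 = $279.09
State tax withheld: $1,530.09 × 0.042 = $64.26
State disability insurance: $1,632.10 × 0.0125 = $20.40
State unemployment insurance (employee share): $1,632.10 × 0.006 = $9.79
Roth contribution: $120.23
Union dues: $1,632.10 × 0.04 = $65.28
Wage garnishment: $1,632.10 × 0.0422 = $68.87
Total deductions = $36.73 + $65.28 + $279.09 + $64.26 + $20.40 + $9.79 + $120.23 + $65.28 + $68.87 = $729.93
Net pay = $1,632.10 − $729.93 = $902.17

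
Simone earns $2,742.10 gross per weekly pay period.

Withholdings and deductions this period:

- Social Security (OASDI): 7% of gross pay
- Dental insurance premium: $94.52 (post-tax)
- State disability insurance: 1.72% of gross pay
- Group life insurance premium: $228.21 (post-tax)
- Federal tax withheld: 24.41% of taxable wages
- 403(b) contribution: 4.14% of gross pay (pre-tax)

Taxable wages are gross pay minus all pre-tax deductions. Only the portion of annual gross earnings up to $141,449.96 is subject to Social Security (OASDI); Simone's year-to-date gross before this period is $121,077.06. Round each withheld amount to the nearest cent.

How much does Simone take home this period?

$1,425.10

403(b) contribution: $2,742.10 × 0.0414 = $113.52
Taxable wages = $2,742.10 − $113.52 = $2,628.58
Federal tax withheld: $2,628.58 × 0.2441 = $641.64
State disability insurance: $2,742.10 × 0.0172 = $47.16
Social Security (OASDI): cap not yet reached, full $2,742.10 is subject → $2,742.10 × 0.07 = $191.95
Group life insurance premium: $228.21
Dental insurance premium: $94.52
Total deductions = $113.52 + $641.64 + $47.16 + $191.95 + $228.21 + $94.52 = $1,317.00
Net pay = $2,742.10 − $1,317.00 = $1,425.10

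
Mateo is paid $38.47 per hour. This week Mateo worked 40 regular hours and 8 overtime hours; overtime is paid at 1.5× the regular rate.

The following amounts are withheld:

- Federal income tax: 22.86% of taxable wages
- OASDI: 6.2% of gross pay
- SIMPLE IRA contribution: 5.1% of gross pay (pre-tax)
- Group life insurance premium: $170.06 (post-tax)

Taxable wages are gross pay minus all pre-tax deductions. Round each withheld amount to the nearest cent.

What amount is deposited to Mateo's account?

Regular pay: 40 × $38.47 = $1,538.80
Overtime pay: 8 × $38.47 × 1.5 = $461.64
Gross pay = $1,538.80 + $461.64 = $2,000.44
SIMPLE IRA contribution: $2,000.44 × 0.051 = $102.02
Taxable wages = $2,000.44 − $102.02 = $1,898.42
Federal income tax: $1,898.42 × 0.2286 = $433.98
OASDI: $2,000.44 × 0.062 = $124.03
Group life insurance premium: $170.06
Total deductions = $102.02 + $433.98 + $124.03 + $170.06 = $830.09
Net pay = $2,000.44 − $830.09 = $1,170.35

$1,170.35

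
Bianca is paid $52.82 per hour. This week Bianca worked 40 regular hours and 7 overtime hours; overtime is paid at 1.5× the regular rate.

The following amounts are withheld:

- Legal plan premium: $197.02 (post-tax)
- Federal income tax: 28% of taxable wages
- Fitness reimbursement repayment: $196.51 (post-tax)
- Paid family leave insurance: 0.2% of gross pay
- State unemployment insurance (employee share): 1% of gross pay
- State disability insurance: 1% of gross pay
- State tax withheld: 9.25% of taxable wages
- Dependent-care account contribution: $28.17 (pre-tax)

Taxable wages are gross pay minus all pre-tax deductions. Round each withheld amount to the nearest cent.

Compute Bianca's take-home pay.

$1,203.92

Regular pay: 40 × $52.82 = $2,112.80
Overtime pay: 7 × $52.82 × 1.5 = $554.61
Gross pay = $2,112.80 + $554.61 = $2,667.41
Dependent-care account contribution: $28.17
Taxable wages = $2,667.41 − $28.17 = $2,639.24
Federal income tax: $2,639.24 × 0.28 = $738.99
State tax withheld: $2,639.24 × 0.0925 = $244.13
State unemployment insurance (employee share): $2,667.41 × 0.01 = $26.67
State disability insurance: $2,667.41 × 0.01 = $26.67
Paid family leave insurance: $2,667.41 × 0.002 = $5.33
Fitness reimbursement repayment: $196.51
Legal plan premium: $197.02
Total deductions = $28.17 + $738.99 + $244.13 + $26.67 + $26.67 + $5.33 + $196.51 + $197.02 = $1,463.49
Net pay = $2,667.41 − $1,463.49 = $1,203.92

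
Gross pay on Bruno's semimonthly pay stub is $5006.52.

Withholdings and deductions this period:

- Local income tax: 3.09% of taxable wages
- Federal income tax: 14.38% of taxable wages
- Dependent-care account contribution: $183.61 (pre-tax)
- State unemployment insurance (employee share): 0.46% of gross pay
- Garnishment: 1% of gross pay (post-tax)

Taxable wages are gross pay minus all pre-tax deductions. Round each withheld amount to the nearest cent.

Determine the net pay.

Dependent-care account contribution: $183.61
Taxable wages = $5006.52 − $183.61 = $4822.91
Local income tax: $4822.91 × 0.0309 = $149.03
Federal income tax: $4822.91 × 0.1438 = $693.53
State unemployment insurance (employee share): $5006.52 × 0.0046 = $23.03
Garnishment: $5006.52 × 0.01 = $50.07
Total deductions = $183.61 + $149.03 + $693.53 + $23.03 + $50.07 = $1099.27
Net pay = $5006.52 − $1099.27 = $3907.25

$3907.25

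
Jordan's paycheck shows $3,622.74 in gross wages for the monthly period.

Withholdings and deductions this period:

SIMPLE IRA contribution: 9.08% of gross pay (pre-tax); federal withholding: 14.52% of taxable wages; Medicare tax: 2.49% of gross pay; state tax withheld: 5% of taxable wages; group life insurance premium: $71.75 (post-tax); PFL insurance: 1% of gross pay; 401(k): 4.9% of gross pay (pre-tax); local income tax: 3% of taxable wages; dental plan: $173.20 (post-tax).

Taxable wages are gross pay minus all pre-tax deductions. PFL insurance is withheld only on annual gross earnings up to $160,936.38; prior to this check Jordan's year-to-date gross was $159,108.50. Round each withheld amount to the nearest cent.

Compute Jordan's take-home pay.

401(k): $3,622.74 × 0.049 = $177.51
SIMPLE IRA contribution: $3,622.74 × 0.0908 = $328.94
Pre-tax total = $177.51 + $328.94 = $506.45
Taxable wages = $3,622.74 − $506.45 = $3,116.29
State tax withheld: $3,116.29 × 0.05 = $155.81
Federal withholding: $3,116.29 × 0.1452 = $452.49
Local income tax: $3,116.29 × 0.03 = $93.49
Medicare tax: $3,622.74 × 0.0249 = $90.21
PFL insurance: only $160,936.38 − $159,108.50 = $1,827.88 of this check is subject → $1,827.88 × 0.01 = $18.28
Group life insurance premium: $71.75
Dental plan: $173.20
Total deductions = $177.51 + $328.94 + $155.81 + $452.49 + $93.49 + $90.21 + $18.28 + $71.75 + $173.20 = $1,561.68
Net pay = $3,622.74 − $1,561.68 = $2,061.06

$2,061.06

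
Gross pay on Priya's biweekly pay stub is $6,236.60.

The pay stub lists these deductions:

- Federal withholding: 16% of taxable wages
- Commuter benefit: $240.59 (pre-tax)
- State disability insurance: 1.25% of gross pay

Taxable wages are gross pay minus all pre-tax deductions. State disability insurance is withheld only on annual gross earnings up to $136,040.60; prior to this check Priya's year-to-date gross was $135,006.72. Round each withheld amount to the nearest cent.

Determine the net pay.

$5,023.73

Commuter benefit: $240.59
Taxable wages = $6,236.60 − $240.59 = $5,996.01
Federal withholding: $5,996.01 × 0.16 = $959.36
State disability insurance: only $136,040.60 − $135,006.72 = $1,033.88 of this check is subject → $1,033.88 × 0.0125 = $12.92
Total deductions = $240.59 + $959.36 + $12.92 = $1,212.87
Net pay = $6,236.60 − $1,212.87 = $5,023.73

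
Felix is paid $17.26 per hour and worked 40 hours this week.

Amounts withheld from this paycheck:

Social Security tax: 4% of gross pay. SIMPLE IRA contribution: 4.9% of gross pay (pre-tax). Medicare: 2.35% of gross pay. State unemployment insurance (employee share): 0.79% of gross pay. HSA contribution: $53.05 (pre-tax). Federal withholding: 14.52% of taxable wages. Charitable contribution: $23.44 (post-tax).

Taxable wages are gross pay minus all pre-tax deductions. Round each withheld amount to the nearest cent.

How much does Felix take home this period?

$443.16

Gross pay: 40 × $17.26 = $690.40
SIMPLE IRA contribution: $690.40 × 0.049 = $33.83
HSA contribution: $53.05
Pre-tax total = $33.83 + $53.05 = $86.88
Taxable wages = $690.40 − $86.88 = $603.52
Federal withholding: $603.52 × 0.1452 = $87.63
Medicare: $690.40 × 0.0235 = $16.22
State unemployment insurance (employee share): $690.40 × 0.0079 = $5.45
Social Security tax: $690.40 × 0.04 = $27.62
Charitable contribution: $23.44
Total deductions = $33.83 + $53.05 + $87.63 + $16.22 + $5.45 + $27.62 + $23.44 = $247.24
Net pay = $690.40 − $247.24 = $443.16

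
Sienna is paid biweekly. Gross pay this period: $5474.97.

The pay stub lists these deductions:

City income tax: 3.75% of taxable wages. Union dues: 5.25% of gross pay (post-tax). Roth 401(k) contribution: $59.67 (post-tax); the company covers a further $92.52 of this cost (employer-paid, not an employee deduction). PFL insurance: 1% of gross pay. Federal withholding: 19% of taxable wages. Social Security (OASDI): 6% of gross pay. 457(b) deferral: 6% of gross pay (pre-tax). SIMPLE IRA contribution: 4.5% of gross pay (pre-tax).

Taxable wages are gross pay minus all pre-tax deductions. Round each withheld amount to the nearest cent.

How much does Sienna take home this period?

$3054.97

SIMPLE IRA contribution: $5474.97 × 0.045 = $246.37
457(b) deferral: $5474.97 × 0.06 = $328.50
Pre-tax total = $246.37 + $328.50 = $574.87
Taxable wages = $5474.97 − $574.87 = $4900.10
City income tax: $4900.10 × 0.0375 = $183.75
Federal withholding: $4900.10 × 0.19 = $931.02
Social Security (OASDI): $5474.97 × 0.06 = $328.50
PFL insurance: $5474.97 × 0.01 = $54.75
Union dues: $5474.97 × 0.0525 = $287.44
Roth 401(k) contribution: $59.67
(Employer's $92.52 toward Roth 401(k) contribution is not withheld from the employee.)
Total deductions = $246.37 + $328.50 + $183.75 + $931.02 + $328.50 + $54.75 + $287.44 + $59.67 = $2420.00
Net pay = $5474.97 − $2420.00 = $3054.97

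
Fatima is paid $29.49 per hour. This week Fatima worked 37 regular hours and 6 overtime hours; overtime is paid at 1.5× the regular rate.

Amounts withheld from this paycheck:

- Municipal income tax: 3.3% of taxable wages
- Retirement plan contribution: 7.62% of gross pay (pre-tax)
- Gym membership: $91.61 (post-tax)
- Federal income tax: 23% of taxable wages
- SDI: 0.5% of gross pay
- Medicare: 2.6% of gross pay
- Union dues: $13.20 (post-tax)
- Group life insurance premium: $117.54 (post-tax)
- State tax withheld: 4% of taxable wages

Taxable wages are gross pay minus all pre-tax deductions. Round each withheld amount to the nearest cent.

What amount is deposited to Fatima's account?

Regular pay: 37 × $29.49 = $1091.13
Overtime pay: 6 × $29.49 × 1.5 = $265.41
Gross pay = $1091.13 + $265.41 = $1356.54
Retirement plan contribution: $1356.54 × 0.0762 = $103.37
Taxable wages = $1356.54 − $103.37 = $1253.17
State tax withheld: $1253.17 × 0.04 = $50.13
Federal income tax: $1253.17 × 0.23 = $288.23
Municipal income tax: $1253.17 × 0.033 = $41.35
Medicare: $1356.54 × 0.026 = $35.27
SDI: $1356.54 × 0.005 = $6.78
Union dues: $13.20
Gym membership: $91.61
Group life insurance premium: $117.54
Total deductions = $103.37 + $50.13 + $288.23 + $41.35 + $35.27 + $6.78 + $13.20 + $91.61 + $117.54 = $747.48
Net pay = $1356.54 − $747.48 = $609.06

$609.06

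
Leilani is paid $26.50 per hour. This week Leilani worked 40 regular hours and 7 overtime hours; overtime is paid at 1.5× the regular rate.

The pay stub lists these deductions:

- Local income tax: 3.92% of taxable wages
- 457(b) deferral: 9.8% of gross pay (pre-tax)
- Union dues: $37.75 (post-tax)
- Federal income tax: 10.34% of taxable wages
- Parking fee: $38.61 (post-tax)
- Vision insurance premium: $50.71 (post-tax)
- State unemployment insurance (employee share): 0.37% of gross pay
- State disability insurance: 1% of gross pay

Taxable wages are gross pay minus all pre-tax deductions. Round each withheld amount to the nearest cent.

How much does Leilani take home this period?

Regular pay: 40 × $26.50 = $1060.00
Overtime pay: 7 × $26.50 × 1.5 = $278.25
Gross pay = $1060.00 + $278.25 = $1338.25
457(b) deferral: $1338.25 × 0.098 = $131.15
Taxable wages = $1338.25 − $131.15 = $1207.10
Federal income tax: $1207.10 × 0.1034 = $124.81
Local income tax: $1207.10 × 0.0392 = $47.32
State unemployment insurance (employee share): $1338.25 × 0.0037 = $4.95
State disability insurance: $1338.25 × 0.01 = $13.38
Union dues: $37.75
Parking fee: $38.61
Vision insurance premium: $50.71
Total deductions = $131.15 + $124.81 + $47.32 + $4.95 + $13.38 + $37.75 + $38.61 + $50.71 = $448.68
Net pay = $1338.25 − $448.68 = $889.57

$889.57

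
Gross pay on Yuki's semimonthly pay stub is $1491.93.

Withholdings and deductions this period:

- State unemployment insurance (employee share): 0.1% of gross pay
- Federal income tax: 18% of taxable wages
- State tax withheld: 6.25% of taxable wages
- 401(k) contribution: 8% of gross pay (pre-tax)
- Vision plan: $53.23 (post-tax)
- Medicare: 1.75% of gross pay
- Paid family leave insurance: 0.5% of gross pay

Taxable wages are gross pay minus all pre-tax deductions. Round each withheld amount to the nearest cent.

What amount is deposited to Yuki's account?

401(k) contribution: $1491.93 × 0.08 = $119.35
Taxable wages = $1491.93 − $119.35 = $1372.58
State tax withheld: $1372.58 × 0.0625 = $85.79
Federal income tax: $1372.58 × 0.18 = $247.06
Medicare: $1491.93 × 0.0175 = $26.11
Paid family leave insurance: $1491.93 × 0.005 = $7.46
State unemployment insurance (employee share): $1491.93 × 0.001 = $1.49
Vision plan: $53.23
Total deductions = $119.35 + $85.79 + $247.06 + $26.11 + $7.46 + $1.49 + $53.23 = $540.49
Net pay = $1491.93 − $540.49 = $951.44

$951.44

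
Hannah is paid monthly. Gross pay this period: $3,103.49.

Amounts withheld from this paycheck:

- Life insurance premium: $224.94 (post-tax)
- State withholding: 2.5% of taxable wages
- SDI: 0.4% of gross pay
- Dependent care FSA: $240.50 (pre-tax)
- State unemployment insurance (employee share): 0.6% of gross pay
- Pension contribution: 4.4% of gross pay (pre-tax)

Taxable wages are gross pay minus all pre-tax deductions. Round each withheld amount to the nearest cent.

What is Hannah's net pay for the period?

$2,402.31

Dependent care FSA: $240.50
Pension contribution: $3,103.49 × 0.044 = $136.55
Pre-tax total = $240.50 + $136.55 = $377.05
Taxable wages = $3,103.49 − $377.05 = $2,726.44
State withholding: $2,726.44 × 0.025 = $68.16
SDI: $3,103.49 × 0.004 = $12.41
State unemployment insurance (employee share): $3,103.49 × 0.006 = $18.62
Life insurance premium: $224.94
Total deductions = $240.50 + $136.55 + $68.16 + $12.41 + $18.62 + $224.94 = $701.18
Net pay = $3,103.49 − $701.18 = $2,402.31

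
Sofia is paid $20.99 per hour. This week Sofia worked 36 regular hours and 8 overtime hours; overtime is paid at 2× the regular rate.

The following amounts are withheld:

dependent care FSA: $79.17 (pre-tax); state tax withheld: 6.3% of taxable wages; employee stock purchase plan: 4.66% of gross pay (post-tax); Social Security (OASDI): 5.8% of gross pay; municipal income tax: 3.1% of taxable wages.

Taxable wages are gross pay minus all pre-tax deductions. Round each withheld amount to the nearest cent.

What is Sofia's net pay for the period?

Regular pay: 36 × $20.99 = $755.64
Overtime pay: 8 × $20.99 × 2 = $335.84
Gross pay = $755.64 + $335.84 = $1091.48
Dependent care FSA: $79.17
Taxable wages = $1091.48 − $79.17 = $1012.31
State tax withheld: $1012.31 × 0.063 = $63.78
Municipal income tax: $1012.31 × 0.031 = $31.38
Social Security (OASDI): $1091.48 × 0.058 = $63.31
Employee stock purchase plan: $1091.48 × 0.0466 = $50.86
Total deductions = $79.17 + $63.78 + $31.38 + $63.31 + $50.86 = $288.50
Net pay = $1091.48 − $288.50 = $802.98

$802.98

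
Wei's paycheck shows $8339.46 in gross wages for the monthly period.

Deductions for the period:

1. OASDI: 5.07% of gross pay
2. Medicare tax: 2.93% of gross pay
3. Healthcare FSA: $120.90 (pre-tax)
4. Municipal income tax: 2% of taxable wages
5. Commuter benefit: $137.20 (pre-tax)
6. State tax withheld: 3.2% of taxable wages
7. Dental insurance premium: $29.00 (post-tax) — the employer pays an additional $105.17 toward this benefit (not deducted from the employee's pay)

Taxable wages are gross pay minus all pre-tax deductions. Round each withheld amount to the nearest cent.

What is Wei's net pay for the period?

$6964.97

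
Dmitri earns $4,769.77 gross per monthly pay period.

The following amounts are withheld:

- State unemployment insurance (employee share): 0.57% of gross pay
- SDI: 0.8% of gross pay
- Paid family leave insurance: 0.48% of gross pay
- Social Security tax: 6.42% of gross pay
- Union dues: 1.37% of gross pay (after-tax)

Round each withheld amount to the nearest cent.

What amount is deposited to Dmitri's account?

$4,309.96

Social Security tax: $4,769.77 × 0.0642 = $306.22
Paid family leave insurance: $4,769.77 × 0.0048 = $22.89
State unemployment insurance (employee share): $4,769.77 × 0.0057 = $27.19
SDI: $4,769.77 × 0.008 = $38.16
Union dues: $4,769.77 × 0.0137 = $65.35
Total deductions = $306.22 + $22.89 + $27.19 + $38.16 + $65.35 = $459.81
Net pay = $4,769.77 − $459.81 = $4,309.96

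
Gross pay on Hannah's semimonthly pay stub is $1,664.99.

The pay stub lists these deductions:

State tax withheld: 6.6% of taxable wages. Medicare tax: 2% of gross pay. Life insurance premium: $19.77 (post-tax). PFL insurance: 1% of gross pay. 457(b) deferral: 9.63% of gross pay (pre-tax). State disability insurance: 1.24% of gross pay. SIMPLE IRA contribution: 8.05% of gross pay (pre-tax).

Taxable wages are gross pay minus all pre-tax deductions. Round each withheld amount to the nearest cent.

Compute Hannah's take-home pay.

SIMPLE IRA contribution: $1,664.99 × 0.0805 = $134.03
457(b) deferral: $1,664.99 × 0.0963 = $160.34
Pre-tax total = $134.03 + $160.34 = $294.37
Taxable wages = $1,664.99 − $294.37 = $1,370.62
State tax withheld: $1,370.62 × 0.066 = $90.46
State disability insurance: $1,664.99 × 0.0124 = $20.65
PFL insurance: $1,664.99 × 0.01 = $16.65
Medicare tax: $1,664.99 × 0.02 = $33.30
Life insurance premium: $19.77
Total deductions = $134.03 + $160.34 + $90.46 + $20.65 + $16.65 + $33.30 + $19.77 = $475.20
Net pay = $1,664.99 − $475.20 = $1,189.79

$1,189.79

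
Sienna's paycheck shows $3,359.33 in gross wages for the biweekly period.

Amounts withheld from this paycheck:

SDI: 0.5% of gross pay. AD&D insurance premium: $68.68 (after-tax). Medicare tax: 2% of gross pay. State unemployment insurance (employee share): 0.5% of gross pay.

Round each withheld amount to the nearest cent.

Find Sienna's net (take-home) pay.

$3,189.86

Medicare tax: $3,359.33 × 0.02 = $67.19
SDI: $3,359.33 × 0.005 = $16.80
State unemployment insurance (employee share): $3,359.33 × 0.005 = $16.80
AD&D insurance premium: $68.68
Total deductions = $67.19 + $16.80 + $16.80 + $68.68 = $169.47
Net pay = $3,359.33 − $169.47 = $3,189.86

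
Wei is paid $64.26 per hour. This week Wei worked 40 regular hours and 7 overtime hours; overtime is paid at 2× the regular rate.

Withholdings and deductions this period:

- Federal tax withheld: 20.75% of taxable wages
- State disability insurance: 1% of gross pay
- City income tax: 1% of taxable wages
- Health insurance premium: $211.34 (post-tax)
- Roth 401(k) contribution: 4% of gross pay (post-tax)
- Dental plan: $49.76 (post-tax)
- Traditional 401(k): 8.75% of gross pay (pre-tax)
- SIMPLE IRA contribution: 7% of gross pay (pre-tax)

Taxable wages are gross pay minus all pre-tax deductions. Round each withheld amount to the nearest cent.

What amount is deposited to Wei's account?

Regular pay: 40 × $64.26 = $2570.40
Overtime pay: 7 × $64.26 × 2 = $899.64
Gross pay = $2570.40 + $899.64 = $3470.04
SIMPLE IRA contribution: $3470.04 × 0.07 = $242.90
Traditional 401(k): $3470.04 × 0.0875 = $303.63
Pre-tax total = $242.90 + $303.63 = $546.53
Taxable wages = $3470.04 − $546.53 = $2923.51
Federal tax withheld: $2923.51 × 0.2075 = $606.63
City income tax: $2923.51 × 0.01 = $29.24
State disability insurance: $3470.04 × 0.01 = $34.70
Health insurance premium: $211.34
Roth 401(k) contribution: $3470.04 × 0.04 = $138.80
Dental plan: $49.76
Total deductions = $242.90 + $303.63 + $606.63 + $29.24 + $34.70 + $211.34 + $138.80 + $49.76 = $1617.00
Net pay = $3470.04 − $1617.00 = $1853.04

$1853.04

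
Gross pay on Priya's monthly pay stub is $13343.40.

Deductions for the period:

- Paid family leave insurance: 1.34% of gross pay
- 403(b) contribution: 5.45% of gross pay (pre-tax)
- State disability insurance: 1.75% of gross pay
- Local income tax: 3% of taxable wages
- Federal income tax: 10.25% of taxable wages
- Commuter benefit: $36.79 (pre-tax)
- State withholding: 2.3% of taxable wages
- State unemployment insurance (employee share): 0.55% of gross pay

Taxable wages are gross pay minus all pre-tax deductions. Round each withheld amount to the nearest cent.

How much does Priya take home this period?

403(b) contribution: $13343.40 × 0.0545 = $727.22
Commuter benefit: $36.79
Pre-tax total = $727.22 + $36.79 = $764.01
Taxable wages = $13343.40 − $764.01 = $12579.39
Federal income tax: $12579.39 × 0.1025 = $1289.39
State withholding: $12579.39 × 0.023 = $289.33
Local income tax: $12579.39 × 0.03 = $377.38
Paid family leave insurance: $13343.40 × 0.0134 = $178.80
State disability insurance: $13343.40 × 0.0175 = $233.51
State unemployment insurance (employee share): $13343.40 × 0.0055 = $73.39
Total deductions = $727.22 + $36.79 + $1289.39 + $289.33 + $377.38 + $178.80 + $233.51 + $73.39 = $3205.81
Net pay = $13343.40 − $3205.81 = $10137.59

$10137.59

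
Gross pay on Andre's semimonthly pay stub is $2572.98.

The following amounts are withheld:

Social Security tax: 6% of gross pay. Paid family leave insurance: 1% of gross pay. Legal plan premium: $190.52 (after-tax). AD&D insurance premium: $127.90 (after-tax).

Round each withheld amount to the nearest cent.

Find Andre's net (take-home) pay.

$2074.45

Social Security tax: $2572.98 × 0.06 = $154.38
Paid family leave insurance: $2572.98 × 0.01 = $25.73
AD&D insurance premium: $127.90
Legal plan premium: $190.52
Total deductions = $154.38 + $25.73 + $127.90 + $190.52 = $498.53
Net pay = $2572.98 − $498.53 = $2074.45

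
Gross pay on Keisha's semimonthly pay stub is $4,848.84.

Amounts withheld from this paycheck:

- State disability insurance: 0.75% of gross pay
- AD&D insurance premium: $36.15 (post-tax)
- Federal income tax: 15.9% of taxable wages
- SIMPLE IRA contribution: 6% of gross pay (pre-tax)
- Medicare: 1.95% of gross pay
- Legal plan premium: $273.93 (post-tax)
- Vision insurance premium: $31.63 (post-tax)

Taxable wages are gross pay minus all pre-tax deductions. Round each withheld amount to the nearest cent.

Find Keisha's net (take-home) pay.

SIMPLE IRA contribution: $4,848.84 × 0.06 = $290.93
Taxable wages = $4,848.84 − $290.93 = $4,557.91
Federal income tax: $4,557.91 × 0.159 = $724.71
State disability insurance: $4,848.84 × 0.0075 = $36.37
Medicare: $4,848.84 × 0.0195 = $94.55
Vision insurance premium: $31.63
Legal plan premium: $273.93
AD&D insurance premium: $36.15
Total deductions = $290.93 + $724.71 + $36.37 + $94.55 + $31.63 + $273.93 + $36.15 = $1,488.27
Net pay = $4,848.84 − $1,488.27 = $3,360.57

$3,360.57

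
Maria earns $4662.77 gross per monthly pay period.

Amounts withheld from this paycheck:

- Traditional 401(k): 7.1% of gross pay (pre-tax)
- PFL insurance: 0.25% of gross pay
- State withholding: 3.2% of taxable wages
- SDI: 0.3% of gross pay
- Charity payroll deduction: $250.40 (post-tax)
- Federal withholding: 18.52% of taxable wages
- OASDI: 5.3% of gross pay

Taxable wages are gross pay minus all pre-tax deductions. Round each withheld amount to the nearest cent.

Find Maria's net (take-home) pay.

Traditional 401(k): $4662.77 × 0.071 = $331.06
Taxable wages = $4662.77 − $331.06 = $4331.71
State withholding: $4331.71 × 0.032 = $138.61
Federal withholding: $4331.71 × 0.1852 = $802.23
PFL insurance: $4662.77 × 0.0025 = $11.66
SDI: $4662.77 × 0.003 = $13.99
OASDI: $4662.77 × 0.053 = $247.13
Charity payroll deduction: $250.40
Total deductions = $331.06 + $138.61 + $802.23 + $11.66 + $13.99 + $247.13 + $250.40 = $1795.08
Net pay = $4662.77 − $1795.08 = $2867.69

$2867.69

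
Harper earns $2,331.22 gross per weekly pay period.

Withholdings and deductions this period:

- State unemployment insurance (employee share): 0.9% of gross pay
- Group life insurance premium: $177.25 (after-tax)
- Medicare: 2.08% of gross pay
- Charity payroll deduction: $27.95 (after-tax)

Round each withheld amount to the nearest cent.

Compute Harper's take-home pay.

$2,056.55

Medicare: $2,331.22 × 0.0208 = $48.49
State unemployment insurance (employee share): $2,331.22 × 0.009 = $20.98
Group life insurance premium: $177.25
Charity payroll deduction: $27.95
Total deductions = $48.49 + $20.98 + $177.25 + $27.95 = $274.67
Net pay = $2,331.22 − $274.67 = $2,056.55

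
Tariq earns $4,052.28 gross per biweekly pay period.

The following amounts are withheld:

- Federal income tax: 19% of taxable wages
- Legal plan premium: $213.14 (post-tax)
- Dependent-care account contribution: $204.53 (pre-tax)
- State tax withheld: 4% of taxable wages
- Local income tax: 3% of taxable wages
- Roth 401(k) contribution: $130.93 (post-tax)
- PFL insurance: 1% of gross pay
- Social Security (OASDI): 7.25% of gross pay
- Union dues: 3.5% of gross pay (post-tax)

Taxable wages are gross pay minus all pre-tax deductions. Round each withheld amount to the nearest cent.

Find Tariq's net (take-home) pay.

Dependent-care account contribution: $204.53
Taxable wages = $4,052.28 − $204.53 = $3,847.75
Local income tax: $3,847.75 × 0.03 = $115.43
State tax withheld: $3,847.75 × 0.04 = $153.91
Federal income tax: $3,847.75 × 0.19 = $731.07
PFL insurance: $4,052.28 × 0.01 = $40.52
Social Security (OASDI): $4,052.28 × 0.0725 = $293.79
Legal plan premium: $213.14
Roth 401(k) contribution: $130.93
Union dues: $4,052.28 × 0.035 = $141.83
Total deductions = $204.53 + $115.43 + $153.91 + $731.07 + $40.52 + $293.79 + $213.14 + $130.93 + $141.83 = $2,025.15
Net pay = $4,052.28 − $2,025.15 = $2,027.13

$2,027.13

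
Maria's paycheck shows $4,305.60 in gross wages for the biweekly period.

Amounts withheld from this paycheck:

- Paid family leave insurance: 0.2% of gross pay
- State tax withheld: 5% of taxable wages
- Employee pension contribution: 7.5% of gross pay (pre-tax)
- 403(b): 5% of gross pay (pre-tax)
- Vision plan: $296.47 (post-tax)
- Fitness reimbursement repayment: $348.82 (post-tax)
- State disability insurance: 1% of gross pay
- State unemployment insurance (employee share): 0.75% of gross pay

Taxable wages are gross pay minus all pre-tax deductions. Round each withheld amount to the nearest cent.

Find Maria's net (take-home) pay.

$2,849.78

Employee pension contribution: $4,305.60 × 0.075 = $322.92
403(b): $4,305.60 × 0.05 = $215.28
Pre-tax total = $322.92 + $215.28 = $538.20
Taxable wages = $4,305.60 − $538.20 = $3,767.40
State tax withheld: $3,767.40 × 0.05 = $188.37
State unemployment insurance (employee share): $4,305.60 × 0.0075 = $32.29
Paid family leave insurance: $4,305.60 × 0.002 = $8.61
State disability insurance: $4,305.60 × 0.01 = $43.06
Vision plan: $296.47
Fitness reimbursement repayment: $348.82
Total deductions = $322.92 + $215.28 + $188.37 + $32.29 + $8.61 + $43.06 + $296.47 + $348.82 = $1,455.82
Net pay = $4,305.60 − $1,455.82 = $2,849.78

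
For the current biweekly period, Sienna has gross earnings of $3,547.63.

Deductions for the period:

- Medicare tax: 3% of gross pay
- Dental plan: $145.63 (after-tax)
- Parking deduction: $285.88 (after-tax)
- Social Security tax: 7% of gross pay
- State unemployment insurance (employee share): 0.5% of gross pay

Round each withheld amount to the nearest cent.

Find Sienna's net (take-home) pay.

Social Security tax: $3,547.63 × 0.07 = $248.33
Medicare tax: $3,547.63 × 0.03 = $106.43
State unemployment insurance (employee share): $3,547.63 × 0.005 = $17.74
Dental plan: $145.63
Parking deduction: $285.88
Total deductions = $248.33 + $106.43 + $17.74 + $145.63 + $285.88 = $804.01
Net pay = $3,547.63 − $804.01 = $2,743.62

$2,743.62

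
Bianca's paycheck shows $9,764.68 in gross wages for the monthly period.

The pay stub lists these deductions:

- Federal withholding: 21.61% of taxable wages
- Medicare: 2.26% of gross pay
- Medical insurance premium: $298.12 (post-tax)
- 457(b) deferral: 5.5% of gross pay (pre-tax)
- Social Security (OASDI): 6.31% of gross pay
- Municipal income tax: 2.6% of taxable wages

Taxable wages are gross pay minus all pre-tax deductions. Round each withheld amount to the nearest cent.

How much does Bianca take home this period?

457(b) deferral: $9,764.68 × 0.055 = $537.06
Taxable wages = $9,764.68 − $537.06 = $9,227.62
Municipal income tax: $9,227.62 × 0.026 = $239.92
Federal withholding: $9,227.62 × 0.2161 = $1,994.09
Medicare: $9,764.68 × 0.0226 = $220.68
Social Security (OASDI): $9,764.68 × 0.0631 = $616.15
Medical insurance premium: $298.12
Total deductions = $537.06 + $239.92 + $1,994.09 + $220.68 + $616.15 + $298.12 = $3,906.02
Net pay = $9,764.68 − $3,906.02 = $5,858.66

$5,858.66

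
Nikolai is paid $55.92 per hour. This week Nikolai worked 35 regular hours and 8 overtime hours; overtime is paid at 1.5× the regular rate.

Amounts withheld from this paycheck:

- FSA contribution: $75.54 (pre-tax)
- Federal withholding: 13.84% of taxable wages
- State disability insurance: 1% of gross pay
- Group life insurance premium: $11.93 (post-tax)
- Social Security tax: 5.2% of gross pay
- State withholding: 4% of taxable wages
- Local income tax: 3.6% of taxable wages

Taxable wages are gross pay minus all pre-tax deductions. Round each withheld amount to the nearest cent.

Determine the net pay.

Regular pay: 35 × $55.92 = $1957.20
Overtime pay: 8 × $55.92 × 1.5 = $671.04
Gross pay = $1957.20 + $671.04 = $2628.24
FSA contribution: $75.54
Taxable wages = $2628.24 − $75.54 = $2552.70
Local income tax: $2552.70 × 0.036 = $91.90
State withholding: $2552.70 × 0.04 = $102.11
Federal withholding: $2552.70 × 0.1384 = $353.29
State disability insurance: $2628.24 × 0.01 = $26.28
Social Security tax: $2628.24 × 0.052 = $136.67
Group life insurance premium: $11.93
Total deductions = $75.54 + $91.90 + $102.11 + $353.29 + $26.28 + $136.67 + $11.93 = $797.72
Net pay = $2628.24 − $797.72 = $1830.52

$1830.52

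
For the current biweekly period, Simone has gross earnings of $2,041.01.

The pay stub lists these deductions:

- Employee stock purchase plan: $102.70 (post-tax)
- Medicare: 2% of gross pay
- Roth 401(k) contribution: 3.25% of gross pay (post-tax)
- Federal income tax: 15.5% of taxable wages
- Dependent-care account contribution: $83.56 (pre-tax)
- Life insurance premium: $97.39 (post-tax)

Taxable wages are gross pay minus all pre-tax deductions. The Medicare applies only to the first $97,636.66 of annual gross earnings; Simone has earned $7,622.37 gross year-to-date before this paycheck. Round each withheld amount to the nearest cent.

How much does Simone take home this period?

Dependent-care account contribution: $83.56
Taxable wages = $2,041.01 − $83.56 = $1,957.45
Federal income tax: $1,957.45 × 0.155 = $303.40
Medicare: cap not yet reached, full $2,041.01 is subject → $2,041.01 × 0.02 = $40.82
Employee stock purchase plan: $102.70
Life insurance premium: $97.39
Roth 401(k) contribution: $2,041.01 × 0.0325 = $66.33
Total deductions = $83.56 + $303.40 + $40.82 + $102.70 + $97.39 + $66.33 = $694.20
Net pay = $2,041.01 − $694.20 = $1,346.81

$1,346.81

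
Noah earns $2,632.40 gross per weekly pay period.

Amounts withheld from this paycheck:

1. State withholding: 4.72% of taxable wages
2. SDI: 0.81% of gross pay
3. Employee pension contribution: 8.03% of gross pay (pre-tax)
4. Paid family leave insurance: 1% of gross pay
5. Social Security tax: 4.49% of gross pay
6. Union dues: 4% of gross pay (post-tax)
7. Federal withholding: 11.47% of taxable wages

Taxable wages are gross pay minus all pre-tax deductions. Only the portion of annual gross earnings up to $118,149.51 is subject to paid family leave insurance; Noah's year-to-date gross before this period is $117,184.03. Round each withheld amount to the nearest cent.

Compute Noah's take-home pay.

Employee pension contribution: $2,632.40 × 0.0803 = $211.38
Taxable wages = $2,632.40 − $211.38 = $2,421.02
Federal withholding: $2,421.02 × 0.1147 = $277.69
State withholding: $2,421.02 × 0.0472 = $114.27
Paid family leave insurance: only $118,149.51 − $117,184.03 = $965.48 of this check is subject → $965.48 × 0.01 = $9.65
Social Security tax: $2,632.40 × 0.0449 = $118.19
SDI: $2,632.40 × 0.0081 = $21.32
Union dues: $2,632.40 × 0.04 = $105.30
Total deductions = $211.38 + $277.69 + $114.27 + $9.65 + $118.19 + $21.32 + $105.30 = $857.80
Net pay = $2,632.40 − $857.80 = $1,774.60

$1,774.60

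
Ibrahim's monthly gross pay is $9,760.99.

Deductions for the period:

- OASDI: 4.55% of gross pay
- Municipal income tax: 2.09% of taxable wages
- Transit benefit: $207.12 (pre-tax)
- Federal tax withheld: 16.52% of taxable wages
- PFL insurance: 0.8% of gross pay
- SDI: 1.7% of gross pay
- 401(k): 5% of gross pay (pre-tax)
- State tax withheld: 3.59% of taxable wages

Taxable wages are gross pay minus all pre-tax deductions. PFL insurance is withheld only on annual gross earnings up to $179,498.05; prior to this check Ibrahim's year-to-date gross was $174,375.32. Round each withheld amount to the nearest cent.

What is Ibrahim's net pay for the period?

401(k): $9,760.99 × 0.05 = $488.05
Transit benefit: $207.12
Pre-tax total = $488.05 + $207.12 = $695.17
Taxable wages = $9,760.99 − $695.17 = $9,065.82
State tax withheld: $9,065.82 × 0.0359 = $325.46
Municipal income tax: $9,065.82 × 0.0209 = $189.48
Federal tax withheld: $9,065.82 × 0.1652 = $1,497.67
OASDI: $9,760.99 × 0.0455 = $444.13
PFL insurance: only $179,498.05 − $174,375.32 = $5,122.73 of this check is subject → $5,122.73 × 0.008 = $40.98
SDI: $9,760.99 × 0.017 = $165.94
Total deductions = $488.05 + $207.12 + $325.46 + $189.48 + $1,497.67 + $444.13 + $40.98 + $165.94 = $3,358.83
Net pay = $9,760.99 − $3,358.83 = $6,402.16

$6,402.16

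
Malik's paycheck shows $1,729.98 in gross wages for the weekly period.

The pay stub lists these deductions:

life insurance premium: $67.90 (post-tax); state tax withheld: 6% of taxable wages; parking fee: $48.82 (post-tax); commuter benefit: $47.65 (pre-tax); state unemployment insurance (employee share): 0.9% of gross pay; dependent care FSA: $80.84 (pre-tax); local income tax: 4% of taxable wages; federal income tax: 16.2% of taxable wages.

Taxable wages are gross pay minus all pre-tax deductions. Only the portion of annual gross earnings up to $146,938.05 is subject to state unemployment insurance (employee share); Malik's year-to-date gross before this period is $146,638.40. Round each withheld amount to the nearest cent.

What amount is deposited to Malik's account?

$1,062.48

Dependent care FSA: $80.84
Commuter benefit: $47.65
Pre-tax total = $80.84 + $47.65 = $128.49
Taxable wages = $1,729.98 − $128.49 = $1,601.49
State tax withheld: $1,601.49 × 0.06 = $96.09
Federal income tax: $1,601.49 × 0.162 = $259.44
Local income tax: $1,601.49 × 0.04 = $64.06
State unemployment insurance (employee share): only $146,938.05 − $146,638.40 = $299.65 of this check is subject → $299.65 × 0.009 = $2.70
Life insurance premium: $67.90
Parking fee: $48.82
Total deductions = $80.84 + $47.65 + $96.09 + $259.44 + $64.06 + $2.70 + $67.90 + $48.82 = $667.50
Net pay = $1,729.98 − $667.50 = $1,062.48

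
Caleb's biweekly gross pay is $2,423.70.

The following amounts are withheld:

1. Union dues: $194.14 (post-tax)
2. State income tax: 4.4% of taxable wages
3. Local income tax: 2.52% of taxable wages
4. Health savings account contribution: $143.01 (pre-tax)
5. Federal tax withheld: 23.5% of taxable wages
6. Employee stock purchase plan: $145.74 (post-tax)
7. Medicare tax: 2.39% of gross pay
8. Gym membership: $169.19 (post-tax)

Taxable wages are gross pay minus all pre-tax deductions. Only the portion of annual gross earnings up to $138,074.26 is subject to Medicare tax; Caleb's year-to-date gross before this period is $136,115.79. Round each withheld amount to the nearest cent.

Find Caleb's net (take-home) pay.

Health savings account contribution: $143.01
Taxable wages = $2,423.70 − $143.01 = $2,280.69
Local income tax: $2,280.69 × 0.0252 = $57.47
State income tax: $2,280.69 × 0.044 = $100.35
Federal tax withheld: $2,280.69 × 0.235 = $535.96
Medicare tax: only $138,074.26 − $136,115.79 = $1,958.47 of this check is subject → $1,958.47 × 0.0239 = $46.81
Employee stock purchase plan: $145.74
Union dues: $194.14
Gym membership: $169.19
Total deductions = $143.01 + $57.47 + $100.35 + $535.96 + $46.81 + $145.74 + $194.14 + $169.19 = $1,392.67
Net pay = $2,423.70 − $1,392.67 = $1,031.03

$1,031.03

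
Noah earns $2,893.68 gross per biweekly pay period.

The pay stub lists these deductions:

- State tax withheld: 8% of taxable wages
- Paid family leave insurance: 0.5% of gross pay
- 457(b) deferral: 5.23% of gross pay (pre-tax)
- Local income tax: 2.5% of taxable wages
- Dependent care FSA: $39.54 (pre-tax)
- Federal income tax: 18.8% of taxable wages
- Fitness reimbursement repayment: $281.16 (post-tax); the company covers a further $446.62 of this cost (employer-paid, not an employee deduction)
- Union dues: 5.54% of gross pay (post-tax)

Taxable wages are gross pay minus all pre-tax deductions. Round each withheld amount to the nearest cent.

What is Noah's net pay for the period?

Dependent care FSA: $39.54
457(b) deferral: $2,893.68 × 0.0523 = $151.34
Pre-tax total = $39.54 + $151.34 = $190.88
Taxable wages = $2,893.68 − $190.88 = $2,702.80
Local income tax: $2,702.80 × 0.025 = $67.57
Federal income tax: $2,702.80 × 0.188 = $508.13
State tax withheld: $2,702.80 × 0.08 = $216.22
Paid family leave insurance: $2,893.68 × 0.005 = $14.47
Union dues: $2,893.68 × 0.0554 = $160.31
Fitness reimbursement repayment: $281.16
(Employer's $446.62 toward fitness reimbursement repayment is not withheld from the employee.)
Total deductions = $39.54 + $151.34 + $67.57 + $508.13 + $216.22 + $14.47 + $160.31 + $281.16 = $1,438.74
Net pay = $2,893.68 − $1,438.74 = $1,454.94

$1,454.94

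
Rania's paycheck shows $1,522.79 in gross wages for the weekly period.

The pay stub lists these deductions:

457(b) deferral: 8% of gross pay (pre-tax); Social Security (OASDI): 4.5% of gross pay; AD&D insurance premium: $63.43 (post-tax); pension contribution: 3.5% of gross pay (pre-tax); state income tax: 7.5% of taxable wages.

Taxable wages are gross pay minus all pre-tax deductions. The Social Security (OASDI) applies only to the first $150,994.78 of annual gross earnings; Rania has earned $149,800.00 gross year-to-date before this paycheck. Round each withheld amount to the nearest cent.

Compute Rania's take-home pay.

$1,129.39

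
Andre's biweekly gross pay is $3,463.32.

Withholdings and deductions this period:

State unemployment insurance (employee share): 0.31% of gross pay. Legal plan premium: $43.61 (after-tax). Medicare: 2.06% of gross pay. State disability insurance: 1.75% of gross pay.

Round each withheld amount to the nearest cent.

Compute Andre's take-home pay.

State disability insurance: $3,463.32 × 0.0175 = $60.61
Medicare: $3,463.32 × 0.0206 = $71.34
State unemployment insurance (employee share): $3,463.32 × 0.0031 = $10.74
Legal plan premium: $43.61
Total deductions = $60.61 + $71.34 + $10.74 + $43.61 = $186.30
Net pay = $3,463.32 − $186.30 = $3,277.02

$3,277.02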